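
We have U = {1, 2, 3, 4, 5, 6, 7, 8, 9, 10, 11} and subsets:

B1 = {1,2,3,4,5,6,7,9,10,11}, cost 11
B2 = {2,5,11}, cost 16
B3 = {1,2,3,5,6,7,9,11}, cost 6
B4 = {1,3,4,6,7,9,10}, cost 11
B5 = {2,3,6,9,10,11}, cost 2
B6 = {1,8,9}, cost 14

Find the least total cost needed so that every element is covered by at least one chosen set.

B1, B6 cover every element at cost 11 + 14 = 25.
Any cover uses at least 2 sets; among all covering selections none totals below 25.
Greedy by coverage-per-cost would pick B5, B3, B1, B6 for 33 — worse than the optimum 25.

25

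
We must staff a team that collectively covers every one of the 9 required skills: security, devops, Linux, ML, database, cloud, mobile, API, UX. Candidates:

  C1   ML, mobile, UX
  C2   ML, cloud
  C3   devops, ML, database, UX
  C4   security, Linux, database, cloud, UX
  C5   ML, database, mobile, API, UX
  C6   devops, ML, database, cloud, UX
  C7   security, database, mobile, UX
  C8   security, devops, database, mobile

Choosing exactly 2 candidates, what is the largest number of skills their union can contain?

8

Choosing C4, C5 covers {security, Linux, ML, database, cloud, mobile, API, UX} — 8 skills.
No choice of 2 candidates does better; here devops is left uncovered.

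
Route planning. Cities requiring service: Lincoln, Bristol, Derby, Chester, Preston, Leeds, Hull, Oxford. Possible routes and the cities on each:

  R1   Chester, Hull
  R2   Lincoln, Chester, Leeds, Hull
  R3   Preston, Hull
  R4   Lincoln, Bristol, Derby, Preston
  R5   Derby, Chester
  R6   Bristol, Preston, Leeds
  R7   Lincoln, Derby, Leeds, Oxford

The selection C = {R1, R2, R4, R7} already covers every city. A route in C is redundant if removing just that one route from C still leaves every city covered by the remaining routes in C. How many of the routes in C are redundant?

2

Drop R1: the rest still cover every city — redundant.
Drop R2: the rest still cover every city — redundant.
Drop R4: Bristol, Preston uncovered — not redundant.
Drop R7: Oxford uncovered — not redundant.
2 redundant: R1, R2.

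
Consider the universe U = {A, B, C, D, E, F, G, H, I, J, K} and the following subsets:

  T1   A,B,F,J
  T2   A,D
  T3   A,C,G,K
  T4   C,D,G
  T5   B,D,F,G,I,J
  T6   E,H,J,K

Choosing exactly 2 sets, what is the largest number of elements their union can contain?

Choosing T3, T5 covers {A, B, C, D, F, G, I, J, K} — 9 elements.
No choice of 2 sets does better; here E, H are left uncovered.

9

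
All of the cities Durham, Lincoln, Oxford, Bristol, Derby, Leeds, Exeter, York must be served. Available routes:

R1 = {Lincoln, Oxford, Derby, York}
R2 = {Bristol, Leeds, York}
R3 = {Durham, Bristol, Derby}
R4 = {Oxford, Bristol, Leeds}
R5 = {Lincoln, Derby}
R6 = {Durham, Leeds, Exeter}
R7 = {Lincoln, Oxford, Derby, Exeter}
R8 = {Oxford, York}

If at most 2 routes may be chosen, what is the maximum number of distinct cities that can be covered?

Choosing R1, R6 covers {Durham, Lincoln, Oxford, Derby, Leeds, Exeter, York} — 7 cities.
No choice of 2 routes does better; here Bristol is left uncovered.

7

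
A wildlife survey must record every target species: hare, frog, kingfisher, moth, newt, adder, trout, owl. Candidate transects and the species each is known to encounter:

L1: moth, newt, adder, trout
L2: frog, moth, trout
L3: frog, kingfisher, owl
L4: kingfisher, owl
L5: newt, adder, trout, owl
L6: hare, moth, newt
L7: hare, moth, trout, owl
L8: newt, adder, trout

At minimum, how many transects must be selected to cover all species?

3

L1, L3, L6 together cover {hare, frog, kingfisher, moth, newt, adder, trout, owl} — every species.
No 2 of the 8 transects cover everything (all 28 pairs fall short), so 3 is minimum.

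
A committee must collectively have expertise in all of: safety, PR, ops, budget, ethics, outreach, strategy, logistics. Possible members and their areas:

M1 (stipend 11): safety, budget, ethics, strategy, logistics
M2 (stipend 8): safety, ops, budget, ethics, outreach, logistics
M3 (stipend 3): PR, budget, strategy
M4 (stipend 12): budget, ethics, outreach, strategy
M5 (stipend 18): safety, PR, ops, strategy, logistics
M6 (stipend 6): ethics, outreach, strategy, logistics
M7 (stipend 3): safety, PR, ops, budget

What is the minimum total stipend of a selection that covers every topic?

9

M6, M7 cover every topic at stipend 6 + 3 = 9.
Any cover uses at least 2 members; among all covering selections none totals below 9.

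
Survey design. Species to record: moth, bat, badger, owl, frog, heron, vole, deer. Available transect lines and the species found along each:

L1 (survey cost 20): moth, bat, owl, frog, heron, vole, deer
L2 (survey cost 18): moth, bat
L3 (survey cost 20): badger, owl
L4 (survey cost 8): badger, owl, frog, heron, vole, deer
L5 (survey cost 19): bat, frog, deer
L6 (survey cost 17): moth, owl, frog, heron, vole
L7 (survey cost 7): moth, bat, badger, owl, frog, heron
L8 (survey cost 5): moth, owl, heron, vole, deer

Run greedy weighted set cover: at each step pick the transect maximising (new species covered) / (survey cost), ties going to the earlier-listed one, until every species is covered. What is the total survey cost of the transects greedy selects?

Pick 1: L8 adds 5 new (moth, owl, heron, vole, deer) at survey cost 5 (ratio 5/5).
Pick 2: L7 adds 3 new (bat, badger, frog) at survey cost 7 (ratio 3/7).
Greedy total survey cost: 5 + 7 = 12.

12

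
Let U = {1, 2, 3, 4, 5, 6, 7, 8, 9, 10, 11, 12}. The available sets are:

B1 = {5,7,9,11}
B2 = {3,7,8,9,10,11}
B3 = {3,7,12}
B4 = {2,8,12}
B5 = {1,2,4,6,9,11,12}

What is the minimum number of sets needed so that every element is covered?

B1, B2, B5 together cover {1, 2, 3, 4, 5, 6, 7, 8, 9, 10, 11, 12} — every element.
No 2 of the 5 sets cover everything (all 10 pairs fall short), so 3 is minimum.

3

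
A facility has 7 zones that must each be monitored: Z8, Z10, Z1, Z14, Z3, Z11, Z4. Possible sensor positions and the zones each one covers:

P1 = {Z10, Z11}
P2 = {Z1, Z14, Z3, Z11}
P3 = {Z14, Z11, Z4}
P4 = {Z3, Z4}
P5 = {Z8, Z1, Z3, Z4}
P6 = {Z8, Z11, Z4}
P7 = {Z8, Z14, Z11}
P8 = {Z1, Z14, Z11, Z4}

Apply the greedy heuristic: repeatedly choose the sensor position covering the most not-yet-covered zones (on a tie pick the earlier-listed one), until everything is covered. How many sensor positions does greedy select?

3

Pick 1: P2 covers 4 new zones (Z1, Z14, Z3, Z11).
Pick 2: P5 covers 2 new zones (Z8, Z4).
Pick 3: P1 covers 1 new zones (Z10).
Greedy uses 3 sensor positions.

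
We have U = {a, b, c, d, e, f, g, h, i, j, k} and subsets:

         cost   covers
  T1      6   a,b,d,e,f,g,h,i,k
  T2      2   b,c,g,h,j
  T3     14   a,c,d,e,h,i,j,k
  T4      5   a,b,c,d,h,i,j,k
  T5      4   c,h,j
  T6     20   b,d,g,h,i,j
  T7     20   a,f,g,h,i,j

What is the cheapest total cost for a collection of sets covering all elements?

8

T1, T2 cover every element at cost 6 + 2 = 8.
Any cover uses at least 2 sets; among all covering selections none totals below 8.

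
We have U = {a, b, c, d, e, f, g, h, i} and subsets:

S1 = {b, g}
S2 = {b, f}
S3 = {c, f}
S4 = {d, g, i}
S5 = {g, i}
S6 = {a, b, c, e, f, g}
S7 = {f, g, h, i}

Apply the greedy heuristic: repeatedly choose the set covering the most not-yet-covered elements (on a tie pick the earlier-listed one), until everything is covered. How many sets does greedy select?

Pick 1: S6 covers 6 new elements (a, b, c, e, f, g).
Pick 2: S4 covers 2 new elements (d, i).
Pick 3: S7 covers 1 new elements (h).
Greedy uses 3 sets.

3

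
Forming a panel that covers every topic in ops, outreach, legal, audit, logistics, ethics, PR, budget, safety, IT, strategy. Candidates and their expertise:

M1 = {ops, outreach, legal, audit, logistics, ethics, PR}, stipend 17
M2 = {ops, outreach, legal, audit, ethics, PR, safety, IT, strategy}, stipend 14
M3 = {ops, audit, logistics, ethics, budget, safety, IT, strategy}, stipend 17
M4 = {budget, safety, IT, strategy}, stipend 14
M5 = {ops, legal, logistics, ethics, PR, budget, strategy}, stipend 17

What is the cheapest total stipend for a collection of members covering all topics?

M1, M4 cover every topic at stipend 17 + 14 = 31.
Any cover uses at least 2 members; among all covering selections none totals below 31.

31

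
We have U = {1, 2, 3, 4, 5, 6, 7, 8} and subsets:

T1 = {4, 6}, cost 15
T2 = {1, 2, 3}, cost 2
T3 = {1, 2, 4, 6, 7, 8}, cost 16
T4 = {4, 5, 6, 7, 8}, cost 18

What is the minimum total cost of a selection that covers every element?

20

T2, T4 cover every element at cost 2 + 18 = 20.
Any cover uses at least 2 sets; among all covering selections none totals below 20.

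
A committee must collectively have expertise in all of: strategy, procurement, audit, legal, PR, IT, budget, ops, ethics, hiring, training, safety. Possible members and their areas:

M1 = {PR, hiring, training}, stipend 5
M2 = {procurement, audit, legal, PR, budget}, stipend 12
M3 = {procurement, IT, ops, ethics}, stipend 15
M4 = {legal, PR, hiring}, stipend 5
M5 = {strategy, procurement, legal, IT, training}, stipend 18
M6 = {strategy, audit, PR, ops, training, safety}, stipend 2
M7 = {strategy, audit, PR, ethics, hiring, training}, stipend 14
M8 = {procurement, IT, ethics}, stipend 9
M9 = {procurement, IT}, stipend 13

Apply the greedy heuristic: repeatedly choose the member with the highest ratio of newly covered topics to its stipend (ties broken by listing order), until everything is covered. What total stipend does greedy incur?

Pick 1: M6 adds 6 new (strategy, audit, PR, ops, training, safety) at stipend 2 (ratio 6/2).
Pick 2: M4 adds 2 new (legal, hiring) at stipend 5 (ratio 2/5).
Pick 3: M8 adds 3 new (procurement, IT, ethics) at stipend 9 (ratio 3/9).
Pick 4: M2 adds 1 new (budget) at stipend 12 (ratio 1/12).
Greedy total stipend: 2 + 5 + 9 + 12 = 28.

28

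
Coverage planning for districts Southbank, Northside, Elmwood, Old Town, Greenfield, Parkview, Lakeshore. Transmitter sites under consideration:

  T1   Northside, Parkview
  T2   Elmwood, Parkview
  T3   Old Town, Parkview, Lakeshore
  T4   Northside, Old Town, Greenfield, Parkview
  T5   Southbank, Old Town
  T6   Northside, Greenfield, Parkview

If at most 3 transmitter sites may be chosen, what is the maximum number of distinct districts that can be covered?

Choosing T2, T3, T4 covers {Northside, Elmwood, Old Town, Greenfield, Parkview, Lakeshore} — 6 districts.
No choice of 3 transmitter sites does better; here Southbank is left uncovered.

6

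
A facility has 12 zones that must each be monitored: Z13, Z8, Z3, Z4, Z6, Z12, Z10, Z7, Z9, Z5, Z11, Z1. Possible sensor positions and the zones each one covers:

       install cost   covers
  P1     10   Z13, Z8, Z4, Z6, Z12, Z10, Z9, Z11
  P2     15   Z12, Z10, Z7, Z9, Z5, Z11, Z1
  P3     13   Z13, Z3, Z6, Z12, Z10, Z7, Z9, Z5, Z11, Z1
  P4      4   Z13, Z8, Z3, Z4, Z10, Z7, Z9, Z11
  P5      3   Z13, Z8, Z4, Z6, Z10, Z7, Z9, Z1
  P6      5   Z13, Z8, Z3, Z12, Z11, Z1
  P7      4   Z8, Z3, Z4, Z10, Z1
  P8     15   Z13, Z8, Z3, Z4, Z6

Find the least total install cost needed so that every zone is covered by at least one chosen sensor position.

16

P3, P5 cover every zone at install cost 13 + 3 = 16.
Any cover uses at least 2 sensor positions; among all covering selections none totals below 16.
Greedy by coverage-per-install cost would pick P5, P6, P3 for 21 — worse than the optimum 16.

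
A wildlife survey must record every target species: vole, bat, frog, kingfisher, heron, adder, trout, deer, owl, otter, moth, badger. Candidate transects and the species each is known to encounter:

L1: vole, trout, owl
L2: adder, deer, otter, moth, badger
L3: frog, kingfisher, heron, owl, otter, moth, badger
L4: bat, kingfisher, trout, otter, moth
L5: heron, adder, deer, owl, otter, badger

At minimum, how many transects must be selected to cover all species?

L1, L2, L3, L4 together cover {vole, bat, frog, kingfisher, heron, adder, trout, deer, owl, otter, moth, badger} — every species.
No 3 of the 5 transects cover everything (all 10 triples fall short), so 4 is minimum.

4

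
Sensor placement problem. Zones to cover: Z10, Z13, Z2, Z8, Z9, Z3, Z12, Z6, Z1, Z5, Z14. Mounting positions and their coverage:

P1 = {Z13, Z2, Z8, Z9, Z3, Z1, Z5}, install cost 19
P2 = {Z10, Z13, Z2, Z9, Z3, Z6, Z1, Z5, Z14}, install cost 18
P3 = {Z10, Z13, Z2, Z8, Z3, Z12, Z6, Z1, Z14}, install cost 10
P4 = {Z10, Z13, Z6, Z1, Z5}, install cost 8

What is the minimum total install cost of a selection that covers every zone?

28

P2, P3 cover every zone at install cost 18 + 10 = 28.
Any cover uses at least 2 sensor positions; among all covering selections none totals below 28.
Greedy by coverage-per-install cost would pick P3, P4, P2 for 36 — worse than the optimum 28.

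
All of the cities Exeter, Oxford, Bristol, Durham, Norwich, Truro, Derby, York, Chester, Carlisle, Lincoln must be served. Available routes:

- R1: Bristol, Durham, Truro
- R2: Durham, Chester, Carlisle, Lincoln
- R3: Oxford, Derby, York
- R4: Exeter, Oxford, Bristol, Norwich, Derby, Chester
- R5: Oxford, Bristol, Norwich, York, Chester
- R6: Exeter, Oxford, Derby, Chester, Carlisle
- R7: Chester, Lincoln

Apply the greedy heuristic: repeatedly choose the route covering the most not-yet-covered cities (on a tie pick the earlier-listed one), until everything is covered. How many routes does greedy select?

4

Pick 1: R4 covers 6 new cities (Exeter, Oxford, Bristol, Norwich, Derby, Chester).
Pick 2: R2 covers 3 new cities (Durham, Carlisle, Lincoln).
Pick 3: R1 covers 1 new cities (Truro).
Pick 4: R3 covers 1 new cities (York).
Greedy uses 4 routes.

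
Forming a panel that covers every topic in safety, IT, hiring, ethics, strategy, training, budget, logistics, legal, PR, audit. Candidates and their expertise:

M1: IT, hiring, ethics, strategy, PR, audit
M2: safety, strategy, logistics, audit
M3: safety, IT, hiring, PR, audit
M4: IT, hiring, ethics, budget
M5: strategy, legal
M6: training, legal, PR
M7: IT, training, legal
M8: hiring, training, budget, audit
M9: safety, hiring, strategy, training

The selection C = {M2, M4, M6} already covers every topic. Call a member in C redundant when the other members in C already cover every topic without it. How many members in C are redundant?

0

Drop M2: safety, strategy, logistics, audit uncovered — not redundant.
Drop M4: IT, hiring, ethics, budget uncovered — not redundant.
Drop M6: training, legal, PR uncovered — not redundant.
None of the members in C is redundant.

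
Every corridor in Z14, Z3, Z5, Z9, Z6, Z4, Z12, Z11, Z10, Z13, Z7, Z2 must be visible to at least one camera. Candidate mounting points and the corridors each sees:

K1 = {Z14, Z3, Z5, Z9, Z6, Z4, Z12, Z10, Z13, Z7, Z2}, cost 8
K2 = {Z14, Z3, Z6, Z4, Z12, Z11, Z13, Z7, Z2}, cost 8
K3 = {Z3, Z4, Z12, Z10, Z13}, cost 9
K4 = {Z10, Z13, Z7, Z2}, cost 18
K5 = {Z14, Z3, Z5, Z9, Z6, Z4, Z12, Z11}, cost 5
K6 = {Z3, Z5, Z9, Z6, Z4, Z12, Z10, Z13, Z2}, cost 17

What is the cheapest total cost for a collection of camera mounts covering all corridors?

13

K1, K5 cover every corridor at cost 8 + 5 = 13.
Any cover uses at least 2 camera mounts; among all covering selections none totals below 13.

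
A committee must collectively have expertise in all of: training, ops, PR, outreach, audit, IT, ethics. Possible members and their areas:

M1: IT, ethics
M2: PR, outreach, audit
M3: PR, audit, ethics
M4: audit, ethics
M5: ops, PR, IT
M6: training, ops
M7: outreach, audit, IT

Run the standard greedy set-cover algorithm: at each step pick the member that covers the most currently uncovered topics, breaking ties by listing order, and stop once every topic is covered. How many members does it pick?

Pick 1: M2 covers 3 new topics (PR, outreach, audit).
Pick 2: M1 covers 2 new topics (IT, ethics).
Pick 3: M6 covers 2 new topics (training, ops).
Greedy uses 3 members.

3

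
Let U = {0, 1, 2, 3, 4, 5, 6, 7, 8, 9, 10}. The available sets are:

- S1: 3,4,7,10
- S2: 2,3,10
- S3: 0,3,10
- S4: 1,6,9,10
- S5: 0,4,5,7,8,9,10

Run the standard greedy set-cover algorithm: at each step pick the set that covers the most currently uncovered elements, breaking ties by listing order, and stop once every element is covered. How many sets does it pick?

3

Pick 1: S5 covers 7 new elements (0, 4, 5, 7, 8, 9, 10).
Pick 2: S2 covers 2 new elements (2, 3).
Pick 3: S4 covers 2 new elements (1, 6).
Greedy uses 3 sets.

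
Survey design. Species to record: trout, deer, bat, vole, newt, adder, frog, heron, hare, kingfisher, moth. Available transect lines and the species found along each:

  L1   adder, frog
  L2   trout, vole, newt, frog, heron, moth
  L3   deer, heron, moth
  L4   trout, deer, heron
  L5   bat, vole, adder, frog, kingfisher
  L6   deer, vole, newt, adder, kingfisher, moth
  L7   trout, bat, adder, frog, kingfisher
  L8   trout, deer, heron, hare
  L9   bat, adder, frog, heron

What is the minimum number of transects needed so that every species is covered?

3

L2, L5, L8 together cover {trout, deer, bat, vole, newt, adder, frog, heron, hare, kingfisher, moth} — every species.
No 2 of the 9 transects cover everything (all 36 pairs fall short), so 3 is minimum.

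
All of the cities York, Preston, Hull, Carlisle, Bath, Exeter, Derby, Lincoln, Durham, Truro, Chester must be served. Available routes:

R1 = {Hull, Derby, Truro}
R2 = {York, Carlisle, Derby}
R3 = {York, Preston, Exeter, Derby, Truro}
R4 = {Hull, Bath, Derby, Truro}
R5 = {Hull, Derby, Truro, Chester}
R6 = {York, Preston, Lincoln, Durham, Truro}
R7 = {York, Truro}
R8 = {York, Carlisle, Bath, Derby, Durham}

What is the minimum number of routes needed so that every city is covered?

4

R3, R5, R6, R8 together cover {York, Preston, Hull, Carlisle, Bath, Exeter, Derby, Lincoln, Durham, Truro, Chester} — every city.
No 3 of the 8 routes cover everything (all 56 triples fall short), so 4 is minimum.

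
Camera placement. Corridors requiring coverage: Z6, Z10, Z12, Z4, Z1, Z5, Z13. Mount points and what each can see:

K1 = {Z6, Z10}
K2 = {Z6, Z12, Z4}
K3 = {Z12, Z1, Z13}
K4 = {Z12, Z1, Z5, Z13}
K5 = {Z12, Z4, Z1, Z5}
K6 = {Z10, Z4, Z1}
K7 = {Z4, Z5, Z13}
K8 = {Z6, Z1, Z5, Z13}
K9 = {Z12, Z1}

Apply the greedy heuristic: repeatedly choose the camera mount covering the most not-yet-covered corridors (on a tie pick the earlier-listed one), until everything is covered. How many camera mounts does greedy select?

3

Pick 1: K4 covers 4 new corridors (Z12, Z1, Z5, Z13).
Pick 2: K1 covers 2 new corridors (Z6, Z10).
Pick 3: K2 covers 1 new corridors (Z4).
Greedy uses 3 camera mounts.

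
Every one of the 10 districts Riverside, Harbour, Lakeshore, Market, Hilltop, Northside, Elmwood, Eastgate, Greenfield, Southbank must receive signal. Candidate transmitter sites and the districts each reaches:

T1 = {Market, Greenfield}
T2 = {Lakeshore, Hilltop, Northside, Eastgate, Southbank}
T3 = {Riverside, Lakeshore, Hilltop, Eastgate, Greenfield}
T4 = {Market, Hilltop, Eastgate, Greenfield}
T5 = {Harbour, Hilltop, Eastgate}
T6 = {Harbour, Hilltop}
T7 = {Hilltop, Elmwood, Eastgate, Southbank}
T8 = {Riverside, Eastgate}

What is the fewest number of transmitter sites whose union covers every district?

5

T1, T2, T3, T5, T7 together cover {Riverside, Harbour, Lakeshore, Market, Hilltop, Northside, Elmwood, Eastgate, Greenfield, Southbank} — every district.
No 4 of the 8 transmitter sites cover everything (all 70 size-4 selections fall short), so 5 is minimum.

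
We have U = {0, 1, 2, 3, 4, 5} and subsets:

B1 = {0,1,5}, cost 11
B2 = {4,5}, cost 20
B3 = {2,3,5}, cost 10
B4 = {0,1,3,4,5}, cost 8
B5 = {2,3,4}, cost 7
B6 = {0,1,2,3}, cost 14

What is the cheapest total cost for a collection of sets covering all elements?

15

B4, B5 cover every element at cost 8 + 7 = 15.
Any cover uses at least 2 sets; among all covering selections none totals below 15.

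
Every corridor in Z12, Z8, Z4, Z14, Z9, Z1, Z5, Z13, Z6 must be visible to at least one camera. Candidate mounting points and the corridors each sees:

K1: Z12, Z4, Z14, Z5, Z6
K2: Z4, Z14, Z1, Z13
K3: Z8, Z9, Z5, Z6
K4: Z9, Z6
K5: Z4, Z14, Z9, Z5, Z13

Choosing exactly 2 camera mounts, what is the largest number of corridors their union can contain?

Choosing K2, K3 covers {Z8, Z4, Z14, Z9, Z1, Z5, Z13, Z6} — 8 corridors.
No choice of 2 camera mounts does better; here Z12 is left uncovered.

8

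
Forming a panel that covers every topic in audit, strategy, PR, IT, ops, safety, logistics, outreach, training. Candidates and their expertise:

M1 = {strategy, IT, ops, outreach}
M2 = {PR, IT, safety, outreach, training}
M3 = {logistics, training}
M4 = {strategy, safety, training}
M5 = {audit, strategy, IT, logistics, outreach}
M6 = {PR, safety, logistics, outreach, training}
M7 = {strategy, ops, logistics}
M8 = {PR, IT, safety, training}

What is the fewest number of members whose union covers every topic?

3

M1, M2, M5 together cover {audit, strategy, PR, IT, ops, safety, logistics, outreach, training} — every topic.
No 2 of the 8 members cover everything (all 28 pairs fall short), so 3 is minimum.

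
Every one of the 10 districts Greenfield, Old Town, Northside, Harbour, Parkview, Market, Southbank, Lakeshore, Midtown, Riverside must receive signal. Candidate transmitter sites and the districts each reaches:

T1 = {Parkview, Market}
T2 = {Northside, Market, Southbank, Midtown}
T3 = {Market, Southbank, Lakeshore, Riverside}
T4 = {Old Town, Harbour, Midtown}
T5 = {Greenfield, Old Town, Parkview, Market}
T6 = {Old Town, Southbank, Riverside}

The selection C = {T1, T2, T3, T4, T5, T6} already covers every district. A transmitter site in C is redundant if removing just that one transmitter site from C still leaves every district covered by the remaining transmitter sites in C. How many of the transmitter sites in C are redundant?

2

Drop T1: the rest still cover every district — redundant.
Drop T2: Northside uncovered — not redundant.
Drop T3: Lakeshore uncovered — not redundant.
Drop T4: Harbour uncovered — not redundant.
Drop T5: Greenfield uncovered — not redundant.
Drop T6: the rest still cover every district — redundant.
2 redundant: T1, T6.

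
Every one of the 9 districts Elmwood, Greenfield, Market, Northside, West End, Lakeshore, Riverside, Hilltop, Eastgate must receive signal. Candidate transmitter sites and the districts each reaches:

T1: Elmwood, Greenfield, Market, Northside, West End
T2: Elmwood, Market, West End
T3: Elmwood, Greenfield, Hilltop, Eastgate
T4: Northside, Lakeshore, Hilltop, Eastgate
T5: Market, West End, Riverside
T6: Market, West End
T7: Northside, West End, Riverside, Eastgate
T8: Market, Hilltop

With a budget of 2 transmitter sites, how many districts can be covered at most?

8

Choosing T1, T4 covers {Elmwood, Greenfield, Market, Northside, West End, Lakeshore, Hilltop, Eastgate} — 8 districts.
No choice of 2 transmitter sites does better; here Riverside is left uncovered.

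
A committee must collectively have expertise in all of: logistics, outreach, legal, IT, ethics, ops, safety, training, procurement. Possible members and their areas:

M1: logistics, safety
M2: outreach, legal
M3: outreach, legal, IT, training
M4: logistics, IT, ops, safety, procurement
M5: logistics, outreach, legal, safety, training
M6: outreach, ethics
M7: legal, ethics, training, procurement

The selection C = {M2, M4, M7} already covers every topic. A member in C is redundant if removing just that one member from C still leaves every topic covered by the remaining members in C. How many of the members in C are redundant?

Drop M2: outreach uncovered — not redundant.
Drop M4: logistics, IT, ops, safety uncovered — not redundant.
Drop M7: ethics, training uncovered — not redundant.
None of the members in C is redundant.

0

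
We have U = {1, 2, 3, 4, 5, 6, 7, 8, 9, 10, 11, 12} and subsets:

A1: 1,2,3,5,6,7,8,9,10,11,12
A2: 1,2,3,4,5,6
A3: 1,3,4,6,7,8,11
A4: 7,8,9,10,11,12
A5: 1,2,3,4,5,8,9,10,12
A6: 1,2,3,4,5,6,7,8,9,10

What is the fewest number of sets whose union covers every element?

2

A1, A2 together cover {1, 2, 3, 4, 5, 6, 7, 8, 9, 10, 11, 12} — every element.
No single set contains all 12 elements, so 2 is optimal.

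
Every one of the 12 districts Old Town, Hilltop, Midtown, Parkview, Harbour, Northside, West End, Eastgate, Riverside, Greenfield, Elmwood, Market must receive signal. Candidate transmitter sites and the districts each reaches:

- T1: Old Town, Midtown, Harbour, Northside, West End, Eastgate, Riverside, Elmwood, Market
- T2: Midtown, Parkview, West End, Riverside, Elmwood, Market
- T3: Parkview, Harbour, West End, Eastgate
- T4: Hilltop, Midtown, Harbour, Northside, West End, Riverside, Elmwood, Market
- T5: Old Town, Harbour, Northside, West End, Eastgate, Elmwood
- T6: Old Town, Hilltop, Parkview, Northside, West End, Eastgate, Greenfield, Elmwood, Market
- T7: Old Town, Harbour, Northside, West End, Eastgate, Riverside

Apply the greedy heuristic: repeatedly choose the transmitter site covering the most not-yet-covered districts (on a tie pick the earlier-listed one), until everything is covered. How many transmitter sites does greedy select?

2

Pick 1: T1 covers 9 new districts (Old Town, Midtown, Harbour, Northside, West End, Eastgate, Riverside, Elmwood, Market).
Pick 2: T6 covers 3 new districts (Hilltop, Parkview, Greenfield).
Greedy uses 2 transmitter sites.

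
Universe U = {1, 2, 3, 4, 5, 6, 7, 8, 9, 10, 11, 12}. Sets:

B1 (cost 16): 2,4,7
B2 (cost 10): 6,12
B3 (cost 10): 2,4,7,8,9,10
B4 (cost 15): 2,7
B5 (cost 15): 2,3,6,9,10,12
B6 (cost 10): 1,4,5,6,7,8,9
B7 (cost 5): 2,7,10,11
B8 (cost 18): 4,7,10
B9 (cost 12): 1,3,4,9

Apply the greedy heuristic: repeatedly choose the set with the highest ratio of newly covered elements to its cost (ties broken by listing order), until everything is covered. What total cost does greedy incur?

Pick 1: B7 adds 4 new (2, 7, 10, 11) at cost 5 (ratio 4/5).
Pick 2: B6 adds 6 new (1, 4, 5, 6, 8, 9) at cost 10 (ratio 6/10).
Pick 3: B5 adds 2 new (3, 12) at cost 15 (ratio 2/15).
Greedy total cost: 5 + 10 + 15 = 30.

30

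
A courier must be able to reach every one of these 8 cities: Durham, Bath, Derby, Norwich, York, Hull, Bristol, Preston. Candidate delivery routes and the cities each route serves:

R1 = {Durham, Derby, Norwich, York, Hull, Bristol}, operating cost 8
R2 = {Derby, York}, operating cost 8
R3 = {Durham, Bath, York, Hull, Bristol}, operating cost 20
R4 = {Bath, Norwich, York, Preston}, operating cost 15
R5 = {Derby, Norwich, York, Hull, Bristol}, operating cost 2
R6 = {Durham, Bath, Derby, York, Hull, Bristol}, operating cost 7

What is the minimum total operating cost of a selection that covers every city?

22

R4, R6 cover every city at operating cost 15 + 7 = 22.
Any cover uses at least 2 routes; among all covering selections none totals below 22.
Greedy by coverage-per-operating cost would pick R5, R6, R4 for 24 — worse than the optimum 22.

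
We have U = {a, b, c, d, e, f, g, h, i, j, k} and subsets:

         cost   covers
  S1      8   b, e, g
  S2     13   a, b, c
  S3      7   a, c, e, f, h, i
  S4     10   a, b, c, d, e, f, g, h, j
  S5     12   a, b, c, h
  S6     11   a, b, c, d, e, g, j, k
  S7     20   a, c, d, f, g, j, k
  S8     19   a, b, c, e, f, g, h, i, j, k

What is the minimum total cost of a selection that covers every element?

S3, S6 cover every element at cost 7 + 11 = 18.
Any cover uses at least 2 sets; among all covering selections none totals below 18.
Greedy by coverage-per-cost would pick S4, S3, S6 for 28 — worse than the optimum 18.

18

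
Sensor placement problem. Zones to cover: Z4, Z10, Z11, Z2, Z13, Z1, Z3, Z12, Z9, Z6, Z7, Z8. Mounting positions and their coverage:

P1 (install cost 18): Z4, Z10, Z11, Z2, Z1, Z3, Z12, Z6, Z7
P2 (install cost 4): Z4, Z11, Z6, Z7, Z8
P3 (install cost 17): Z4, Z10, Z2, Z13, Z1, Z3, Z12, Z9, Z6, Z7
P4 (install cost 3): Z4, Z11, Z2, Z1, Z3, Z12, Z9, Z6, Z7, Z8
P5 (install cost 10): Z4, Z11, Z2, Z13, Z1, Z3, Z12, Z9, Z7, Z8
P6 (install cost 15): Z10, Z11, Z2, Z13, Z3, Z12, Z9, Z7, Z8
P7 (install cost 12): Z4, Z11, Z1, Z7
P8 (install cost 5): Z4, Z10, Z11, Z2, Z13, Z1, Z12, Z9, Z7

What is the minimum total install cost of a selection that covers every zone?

8

P4, P8 cover every zone at install cost 3 + 5 = 8.
Any cover uses at least 2 sensor positions; among all covering selections none totals below 8.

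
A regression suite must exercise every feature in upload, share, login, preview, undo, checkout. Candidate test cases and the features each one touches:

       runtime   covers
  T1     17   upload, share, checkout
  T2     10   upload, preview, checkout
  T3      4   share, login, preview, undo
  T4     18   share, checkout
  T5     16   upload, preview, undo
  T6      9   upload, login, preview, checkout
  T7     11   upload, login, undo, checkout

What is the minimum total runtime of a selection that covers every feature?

13

T3, T6 cover every feature at runtime 4 + 9 = 13.
Any cover uses at least 2 test cases; among all covering selections none totals below 13.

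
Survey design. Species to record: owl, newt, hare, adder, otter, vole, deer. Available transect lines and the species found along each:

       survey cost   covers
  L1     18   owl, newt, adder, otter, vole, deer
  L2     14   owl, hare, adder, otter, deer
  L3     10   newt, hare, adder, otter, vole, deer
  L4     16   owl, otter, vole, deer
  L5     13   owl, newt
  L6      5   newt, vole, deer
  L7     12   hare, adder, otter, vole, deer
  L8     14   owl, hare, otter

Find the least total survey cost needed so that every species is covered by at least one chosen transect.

L2, L6 cover every species at survey cost 14 + 5 = 19.
Any cover uses at least 2 transects; among all covering selections none totals below 19.
Greedy by coverage-per-survey cost would pick L3, L5 for 23 — worse than the optimum 19.

19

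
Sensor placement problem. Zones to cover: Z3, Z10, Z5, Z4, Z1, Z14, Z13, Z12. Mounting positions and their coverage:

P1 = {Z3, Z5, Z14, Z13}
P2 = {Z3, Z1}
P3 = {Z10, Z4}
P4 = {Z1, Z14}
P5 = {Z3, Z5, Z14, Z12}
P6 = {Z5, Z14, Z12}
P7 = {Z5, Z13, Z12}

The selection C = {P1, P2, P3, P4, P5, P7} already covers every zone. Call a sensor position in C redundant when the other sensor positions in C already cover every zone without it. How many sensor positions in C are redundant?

Drop P1: the rest still cover every zone — redundant.
Drop P2: the rest still cover every zone — redundant.
Drop P3: Z10, Z4 uncovered — not redundant.
Drop P4: the rest still cover every zone — redundant.
Drop P5: the rest still cover every zone — redundant.
Drop P7: the rest still cover every zone — redundant.
5 redundant: P1, P2, P4, P5, P7.

5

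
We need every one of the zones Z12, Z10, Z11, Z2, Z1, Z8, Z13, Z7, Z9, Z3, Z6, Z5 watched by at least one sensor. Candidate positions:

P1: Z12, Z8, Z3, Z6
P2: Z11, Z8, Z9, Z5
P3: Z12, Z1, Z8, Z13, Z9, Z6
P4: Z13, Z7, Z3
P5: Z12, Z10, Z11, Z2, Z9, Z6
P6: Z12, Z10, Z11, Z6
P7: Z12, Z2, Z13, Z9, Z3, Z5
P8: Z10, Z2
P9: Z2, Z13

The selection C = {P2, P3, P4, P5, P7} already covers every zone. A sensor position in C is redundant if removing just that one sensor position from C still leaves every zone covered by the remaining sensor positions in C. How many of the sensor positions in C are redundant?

2

Drop P2: the rest still cover every zone — redundant.
Drop P3: Z1 uncovered — not redundant.
Drop P4: Z7 uncovered — not redundant.
Drop P5: Z10 uncovered — not redundant.
Drop P7: the rest still cover every zone — redundant.
2 redundant: P2, P7.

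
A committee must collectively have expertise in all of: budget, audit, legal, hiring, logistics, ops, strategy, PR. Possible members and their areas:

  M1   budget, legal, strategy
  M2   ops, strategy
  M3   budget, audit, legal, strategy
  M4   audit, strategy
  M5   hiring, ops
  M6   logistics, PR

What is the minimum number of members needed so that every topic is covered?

M3, M5, M6 together cover {budget, audit, legal, hiring, logistics, ops, strategy, PR} — every topic.
No 2 of the 6 members cover everything (all 15 pairs fall short), so 3 is minimum.

3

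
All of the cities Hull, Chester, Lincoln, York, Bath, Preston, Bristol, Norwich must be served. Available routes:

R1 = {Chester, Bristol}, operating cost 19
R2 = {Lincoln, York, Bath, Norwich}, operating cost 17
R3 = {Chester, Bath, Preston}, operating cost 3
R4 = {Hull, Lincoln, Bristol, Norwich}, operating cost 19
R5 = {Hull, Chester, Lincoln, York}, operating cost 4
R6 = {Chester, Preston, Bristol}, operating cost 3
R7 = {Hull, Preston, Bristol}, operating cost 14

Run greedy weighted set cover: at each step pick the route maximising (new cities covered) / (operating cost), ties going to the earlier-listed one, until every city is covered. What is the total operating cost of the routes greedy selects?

Pick 1: R3 adds 3 new (Chester, Bath, Preston) at operating cost 3 (ratio 3/3).
Pick 2: R5 adds 3 new (Hull, Lincoln, York) at operating cost 4 (ratio 3/4).
Pick 3: R6 adds 1 new (Bristol) at operating cost 3 (ratio 1/3).
Pick 4: R2 adds 1 new (Norwich) at operating cost 17 (ratio 1/17).
Greedy total operating cost: 3 + 4 + 3 + 17 = 27. (The true optimum is 24, so greedy overshoots here.)

27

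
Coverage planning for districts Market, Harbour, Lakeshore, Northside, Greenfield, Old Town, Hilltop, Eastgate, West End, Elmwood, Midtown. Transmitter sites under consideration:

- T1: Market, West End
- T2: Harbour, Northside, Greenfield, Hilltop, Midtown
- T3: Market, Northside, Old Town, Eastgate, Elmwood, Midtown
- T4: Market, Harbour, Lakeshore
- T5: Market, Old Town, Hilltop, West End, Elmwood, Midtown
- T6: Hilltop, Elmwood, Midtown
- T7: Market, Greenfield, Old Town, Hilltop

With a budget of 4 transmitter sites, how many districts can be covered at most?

Choosing T1, T2, T3, T4 covers {Market, Harbour, Lakeshore, Northside, Greenfield, Old Town, Hilltop, Eastgate, West End, Elmwood, Midtown} — 11 districts.
That is all 11 districts.

11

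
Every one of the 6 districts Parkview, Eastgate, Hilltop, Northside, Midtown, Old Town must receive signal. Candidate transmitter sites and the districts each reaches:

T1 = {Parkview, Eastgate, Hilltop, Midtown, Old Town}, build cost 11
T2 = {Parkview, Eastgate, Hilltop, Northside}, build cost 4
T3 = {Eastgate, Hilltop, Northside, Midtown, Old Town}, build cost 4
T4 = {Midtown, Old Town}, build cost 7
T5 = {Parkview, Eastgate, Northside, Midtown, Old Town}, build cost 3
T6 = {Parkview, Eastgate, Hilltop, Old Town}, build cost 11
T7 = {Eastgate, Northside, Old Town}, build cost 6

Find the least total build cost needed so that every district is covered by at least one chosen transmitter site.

T2, T5 cover every district at build cost 4 + 3 = 7.
Any cover uses at least 2 transmitter sites; among all covering selections none totals below 7.

7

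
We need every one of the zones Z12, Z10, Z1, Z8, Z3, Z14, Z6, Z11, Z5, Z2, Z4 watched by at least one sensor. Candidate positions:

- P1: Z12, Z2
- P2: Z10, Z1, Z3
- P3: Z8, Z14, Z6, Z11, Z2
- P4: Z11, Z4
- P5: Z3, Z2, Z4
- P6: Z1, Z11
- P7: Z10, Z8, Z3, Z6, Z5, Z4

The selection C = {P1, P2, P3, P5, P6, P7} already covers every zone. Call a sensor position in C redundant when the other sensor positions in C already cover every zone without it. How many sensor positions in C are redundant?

3

Drop P1: Z12 uncovered — not redundant.
Drop P2: the rest still cover every zone — redundant.
Drop P3: Z14 uncovered — not redundant.
Drop P5: the rest still cover every zone — redundant.
Drop P6: the rest still cover every zone — redundant.
Drop P7: Z5 uncovered — not redundant.
3 redundant: P2, P5, P6.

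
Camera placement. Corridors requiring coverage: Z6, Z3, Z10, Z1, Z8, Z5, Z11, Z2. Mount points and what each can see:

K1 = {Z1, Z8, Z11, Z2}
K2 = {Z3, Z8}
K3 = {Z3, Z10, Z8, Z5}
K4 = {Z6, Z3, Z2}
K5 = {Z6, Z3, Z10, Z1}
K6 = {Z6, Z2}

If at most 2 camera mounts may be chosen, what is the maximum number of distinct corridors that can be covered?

7

Choosing K1, K3 covers {Z3, Z10, Z1, Z8, Z5, Z11, Z2} — 7 corridors.
No choice of 2 camera mounts does better; here Z6 is left uncovered.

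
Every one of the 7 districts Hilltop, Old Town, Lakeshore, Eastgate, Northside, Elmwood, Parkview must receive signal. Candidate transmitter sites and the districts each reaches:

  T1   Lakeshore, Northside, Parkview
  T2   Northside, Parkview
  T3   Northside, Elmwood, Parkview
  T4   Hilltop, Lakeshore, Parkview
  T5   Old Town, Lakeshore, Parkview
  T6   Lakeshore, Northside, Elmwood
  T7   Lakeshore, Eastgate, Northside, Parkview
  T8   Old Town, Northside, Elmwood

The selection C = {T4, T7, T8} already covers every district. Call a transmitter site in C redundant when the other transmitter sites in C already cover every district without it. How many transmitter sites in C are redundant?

Drop T4: Hilltop uncovered — not redundant.
Drop T7: Eastgate uncovered — not redundant.
Drop T8: Old Town, Elmwood uncovered — not redundant.
None of the transmitter sites in C is redundant.

0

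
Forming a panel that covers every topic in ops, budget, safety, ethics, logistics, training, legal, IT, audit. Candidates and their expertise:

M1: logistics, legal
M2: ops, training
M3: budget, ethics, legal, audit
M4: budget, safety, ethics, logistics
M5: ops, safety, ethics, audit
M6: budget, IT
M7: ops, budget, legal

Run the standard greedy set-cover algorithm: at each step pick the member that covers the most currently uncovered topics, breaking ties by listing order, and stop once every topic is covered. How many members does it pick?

4

Pick 1: M3 covers 4 new topics (budget, ethics, legal, audit).
Pick 2: M2 covers 2 new topics (ops, training).
Pick 3: M4 covers 2 new topics (safety, logistics).
Pick 4: M6 covers 1 new topics (IT).
Greedy uses 4 members.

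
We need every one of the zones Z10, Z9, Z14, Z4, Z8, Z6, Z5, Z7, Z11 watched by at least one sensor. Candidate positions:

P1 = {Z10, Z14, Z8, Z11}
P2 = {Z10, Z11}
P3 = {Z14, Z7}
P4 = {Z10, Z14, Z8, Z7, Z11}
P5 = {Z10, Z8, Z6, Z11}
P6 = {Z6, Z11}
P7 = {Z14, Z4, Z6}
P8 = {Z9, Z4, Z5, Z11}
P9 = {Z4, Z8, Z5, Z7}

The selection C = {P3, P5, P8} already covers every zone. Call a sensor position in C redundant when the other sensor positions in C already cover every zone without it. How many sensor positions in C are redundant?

Drop P3: Z14, Z7 uncovered — not redundant.
Drop P5: Z10, Z8, Z6 uncovered — not redundant.
Drop P8: Z9, Z4, Z5 uncovered — not redundant.
None of the sensor positions in C is redundant.

0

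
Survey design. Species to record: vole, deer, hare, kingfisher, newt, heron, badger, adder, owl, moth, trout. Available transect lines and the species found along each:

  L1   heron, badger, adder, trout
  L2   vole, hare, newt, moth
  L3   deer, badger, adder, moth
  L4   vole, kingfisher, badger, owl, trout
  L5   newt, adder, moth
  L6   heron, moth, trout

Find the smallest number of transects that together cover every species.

4

L1, L2, L3, L4 together cover {vole, deer, hare, kingfisher, newt, heron, badger, adder, owl, moth, trout} — every species.
No 3 of the 6 transects cover everything (all 20 triples fall short), so 4 is minimum.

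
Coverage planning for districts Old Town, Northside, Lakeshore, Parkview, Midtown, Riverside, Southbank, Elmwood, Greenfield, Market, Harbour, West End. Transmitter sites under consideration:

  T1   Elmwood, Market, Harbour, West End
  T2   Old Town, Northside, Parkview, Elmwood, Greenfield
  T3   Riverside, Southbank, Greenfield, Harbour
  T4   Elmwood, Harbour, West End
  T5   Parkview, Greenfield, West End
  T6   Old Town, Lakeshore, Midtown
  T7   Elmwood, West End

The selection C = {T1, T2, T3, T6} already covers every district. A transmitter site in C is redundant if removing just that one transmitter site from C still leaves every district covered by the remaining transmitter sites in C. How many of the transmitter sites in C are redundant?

Drop T1: Market, West End uncovered — not redundant.
Drop T2: Northside, Parkview uncovered — not redundant.
Drop T3: Riverside, Southbank uncovered — not redundant.
Drop T6: Lakeshore, Midtown uncovered — not redundant.
None of the transmitter sites in C is redundant.

0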